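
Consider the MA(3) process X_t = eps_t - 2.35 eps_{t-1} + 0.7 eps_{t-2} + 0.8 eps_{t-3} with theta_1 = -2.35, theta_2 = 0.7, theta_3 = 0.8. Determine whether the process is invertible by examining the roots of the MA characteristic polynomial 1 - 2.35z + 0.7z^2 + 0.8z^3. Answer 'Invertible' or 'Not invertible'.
\text{Not invertible}

The MA(q) characteristic polynomial is P(z) = 1 - 2.35z + 0.7z^2 + 0.8z^3.
Invertibility requires all roots to lie outside the unit circle, i.e. |z| > 1 for every root.
Degree 3: look for a simple real root z0 first, then factor out (1 - z/z0) and solve the remaining quadratic.
Testing z0 = 0.625: P(0.625) = 1 + (-2.35)(0.625) + (0.7)(0.625)^2 + (0.8)(0.625)^3
  = 1 + (-1.46875) + (0.273438) + (0.195312) = 0.  So z_0 = 0.625 is a root, |z_0| = 0.625.
Divide out the factor (1 - 1.6 z) = (1 - z/z0) (since 1/z0 = 1.6):
  P(z) = (1 - 1.6 z)(1 + (-0.75) z + (-0.5) z^2)
  [check: z-coef -0.75 - (1.6) = -2.35; z^2-coef -0.5 - (1.6)(-0.75) = 0.7; z^3-coef -(1.6)(-0.5) = 0.8.]
Remaining roots from the quadratic factor 1 + (-0.75) z + (-0.5) z^2:
  Set 1 + (-0.75) z + (-0.5) z^2 = 0, i.e. a z^2 + b z + c = 0 with a = -0.5, b = -0.75, c = 1.
  Discriminant D = b^2 - 4ac = (-0.75)^2 - 4*(-0.5)*1 = 0.5625 - (-2) = 2.5625.
  D >= 0, so the roots are real: z = (-b +/- sqrt(D)) / (2a) = (0.75 +/- 1.600781) / (-1).
    z_1 = (0.75 + 1.600781) / (-1) = -2.3508,   |z_1| = 2.3508.
    z_2 = (0.75 - 1.600781) / (-1) = 0.8508,   |z_2| = 0.8508.
Moduli of all roots: 0.6250, 2.3508, 0.8508.
All moduli strictly greater than 1? No.
Verdict: Not invertible.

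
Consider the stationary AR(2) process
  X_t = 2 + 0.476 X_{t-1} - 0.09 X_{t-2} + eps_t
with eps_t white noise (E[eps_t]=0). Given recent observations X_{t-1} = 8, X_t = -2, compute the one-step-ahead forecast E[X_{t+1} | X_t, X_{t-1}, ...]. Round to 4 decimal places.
E[X_{t+1} \mid \mathcal F_t] = 0.3280

For an AR(p) model X_t = c + sum_i phi_i X_{t-i} + eps_t, the
one-step-ahead conditional mean is
  E[X_{t+1} | X_t, ...] = c + sum_i phi_i X_{t+1-i}.
Substitute known values:
  E[X_{t+1} | ...] = 2 + (0.476) * (-2) + (-0.09) * (8)
                   = 0.3280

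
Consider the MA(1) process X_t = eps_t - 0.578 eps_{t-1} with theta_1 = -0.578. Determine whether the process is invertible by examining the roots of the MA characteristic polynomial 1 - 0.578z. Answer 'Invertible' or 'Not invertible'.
\text{Invertible}

The MA(q) characteristic polynomial is P(z) = 1 - 0.578z.
Invertibility requires all roots to lie outside the unit circle, i.e. |z| > 1 for every root.
This is linear in z: 1 + (-0.578) z = 0  =>  z = -1/(-0.578) = 1.730104,  |z| = 1.730104.
Moduli of all roots: 1.7301.
All moduli strictly greater than 1? Yes.
Verdict: Invertible.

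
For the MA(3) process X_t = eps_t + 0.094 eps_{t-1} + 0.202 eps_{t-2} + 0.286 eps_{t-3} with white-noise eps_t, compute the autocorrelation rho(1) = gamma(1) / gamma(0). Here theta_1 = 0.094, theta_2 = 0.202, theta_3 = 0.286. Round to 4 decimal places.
\rho(1) = 0.1509

For an MA(q) process with theta_0 = 1, the autocovariance is
  gamma(k) = sigma^2 * sum_{i=0..q-k} theta_i * theta_{i+k},
and rho(k) = gamma(k) / gamma(0). Sigma^2 cancels.
  numerator   = (1)*(0.094) + (0.094)*(0.202) + (0.202)*(0.286) = 0.17076.
  denominator = (1)^2 + (0.094)^2 + (0.202)^2 + (0.286)^2 = 1.131436.
  rho(1) = 0.17076 / 1.131436 = 0.1509.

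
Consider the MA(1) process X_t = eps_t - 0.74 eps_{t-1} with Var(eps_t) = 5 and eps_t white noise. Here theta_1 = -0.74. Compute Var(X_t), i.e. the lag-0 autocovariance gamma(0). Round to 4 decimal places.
\gamma(0) = 7.7380

For an MA(q) process X_t = eps_t + sum_i theta_i eps_{t-i} with
Var(eps_t) = sigma^2, the variance is
  gamma(0) = sigma^2 * (1 + sum_i theta_i^2).
  sum_i theta_i^2 = (-0.74)^2 = 0.5476.
  gamma(0) = 5 * (1 + 0.5476) = 5 * 1.5476 = 7.738, which rounds to 7.7380.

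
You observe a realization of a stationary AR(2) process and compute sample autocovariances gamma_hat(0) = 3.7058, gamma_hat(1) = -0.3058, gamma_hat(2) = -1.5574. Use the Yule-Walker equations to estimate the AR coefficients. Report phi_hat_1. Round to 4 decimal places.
\hat\phi_{1} = -0.1180

The Yule-Walker equations for an AR(p) process read, in matrix form,
  Gamma_p phi = r_p,   with   (Gamma_p)_{ij} = gamma(|i - j|),
                       (r_p)_i = gamma(i),   i,j = 1..p.
Substitute the sample gammas (Toeplitz matrix and right-hand side of size 2):
  Gamma_p = [[3.7058, -0.3058], [-0.3058, 3.7058]]
  r_p     = [-0.3058, -1.5574]
Written out:
  3.7058 phi_1 - 0.3058 phi_2 = -0.3058
  -0.3058 phi_1 + 3.7058 phi_2 = -1.5574
Solve by Cramer's rule:
  det = gamma(0)^2 - gamma(1)^2 = (3.7058)^2 - (-0.3058)^2 = 13.73295364 - 0.09351364 = 13.63944
  phi_hat_1 = [gamma(1) gamma(0) - gamma(1) gamma(2)] / det = [(-0.3058)(3.7058) - (-0.3058)(-1.5574)] / 13.63944 = -1.60948656 / 13.63944 = -0.118
  phi_hat_2 = [gamma(0) gamma(2) - gamma(1)^2] / det = [(3.7058)(-1.5574) - (-0.3058)^2] / 13.63944 = -5.86492656 / 13.63944 = -0.43
So phi_hat = [-0.1180, -0.4300].
Therefore phi_hat_1 = -0.1180.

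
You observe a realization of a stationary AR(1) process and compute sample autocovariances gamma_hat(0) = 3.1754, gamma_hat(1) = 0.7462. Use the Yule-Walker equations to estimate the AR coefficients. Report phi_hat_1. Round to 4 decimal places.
\hat\phi_{1} = 0.2350

The Yule-Walker equations for an AR(p) process read, in matrix form,
  Gamma_p phi = r_p,   with   (Gamma_p)_{ij} = gamma(|i - j|),
                       (r_p)_i = gamma(i),   i,j = 1..p.
Substitute the sample gammas (Toeplitz matrix and right-hand side of size 1):
  Gamma_p = [[3.1754]]
  r_p     = [0.7462]
With p = 1 this is the single equation gamma(0) phi_1 = gamma(1):
  phi_hat_1 = gamma(1) / gamma(0) = 0.7462 / 3.1754 = 0.2350.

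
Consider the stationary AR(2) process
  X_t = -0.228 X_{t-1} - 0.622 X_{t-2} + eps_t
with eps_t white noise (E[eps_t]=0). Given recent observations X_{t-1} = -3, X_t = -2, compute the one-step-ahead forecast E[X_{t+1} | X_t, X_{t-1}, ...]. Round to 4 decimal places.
E[X_{t+1} \mid \mathcal F_t] = 2.3220

For an AR(p) model X_t = c + sum_i phi_i X_{t-i} + eps_t, the
one-step-ahead conditional mean is
  E[X_{t+1} | X_t, ...] = c + sum_i phi_i X_{t+1-i}.
Substitute known values:
  E[X_{t+1} | ...] = (-0.228) * (-2) + (-0.622) * (-3)
                   = 2.3220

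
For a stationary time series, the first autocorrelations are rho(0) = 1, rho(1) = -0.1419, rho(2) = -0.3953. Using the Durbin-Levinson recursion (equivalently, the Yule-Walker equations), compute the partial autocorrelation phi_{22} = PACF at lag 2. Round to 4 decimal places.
\phi_{22} = -0.4240

The PACF at lag k is phi_{kk}, the last component of the solution
to the Yule-Walker system G_k phi = r_k where
  (G_k)_{ij} = rho(|i - j|), (r_k)_i = rho(i), i,j = 1..k.
Equivalently, Durbin-Levinson gives phi_{kk} iteratively:
  phi_{11} = rho(1)
  phi_{kk} = [rho(k) - sum_{j=1..k-1} phi_{k-1,j} rho(k-j)]
            / [1 - sum_{j=1..k-1} phi_{k-1,j} rho(j)],
  phi_{k,j} = phi_{k-1,j} - phi_{kk} phi_{k-1,k-j},  j = 1..k-1.
Step k = 1:
  phi_11 = rho(1) = -0.1419.
Step k = 2:
  phi_22 = [rho(2) - phi_11 rho(1)] / [1 - phi_11 rho(1)] = [-0.3953 - (-0.1419)(-0.1419)] / [1 - (-0.1419)(-0.1419)]
         = -0.41543561 / 0.97986439 = -0.424.
Therefore phi_{22} = -0.4240.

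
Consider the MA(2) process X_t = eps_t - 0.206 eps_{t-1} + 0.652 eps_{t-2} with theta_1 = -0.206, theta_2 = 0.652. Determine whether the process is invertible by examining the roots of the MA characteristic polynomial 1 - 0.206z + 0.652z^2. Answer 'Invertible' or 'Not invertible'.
\text{Invertible}

The MA(q) characteristic polynomial is P(z) = 1 - 0.206z + 0.652z^2.
Invertibility requires all roots to lie outside the unit circle, i.e. |z| > 1 for every root.
Set 1 + (-0.206) z + (0.652) z^2 = 0, i.e. a z^2 + b z + c = 0 with a = 0.652, b = -0.206, c = 1.
Discriminant D = b^2 - 4ac = (-0.206)^2 - 4*(0.652)*1 = 0.042436 - (2.608) = -2.565564.
D < 0, so the roots are the complex-conjugate pair z = (-b +/- i sqrt(-D)) / (2a) = 0.158 +/- 1.2283i.
For a conjugate pair |z|^2 = z * conj(z) = (product of roots) = c/a = 1/(0.652) = 1.533742, so |z| = sqrt(1.533742) = 1.2384 for both roots.
Moduli of all roots: 1.2384, 1.2384.
All moduli strictly greater than 1? Yes.
Verdict: Invertible.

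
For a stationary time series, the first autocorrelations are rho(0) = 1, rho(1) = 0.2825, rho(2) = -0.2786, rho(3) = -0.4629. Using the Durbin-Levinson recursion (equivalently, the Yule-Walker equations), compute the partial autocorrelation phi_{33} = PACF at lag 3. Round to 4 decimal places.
\phi_{33} = -0.3120

The PACF at lag k is phi_{kk}, the last component of the solution
to the Yule-Walker system G_k phi = r_k where
  (G_k)_{ij} = rho(|i - j|), (r_k)_i = rho(i), i,j = 1..k.
Equivalently, Durbin-Levinson gives phi_{kk} iteratively:
  phi_{11} = rho(1)
  phi_{kk} = [rho(k) - sum_{j=1..k-1} phi_{k-1,j} rho(k-j)]
            / [1 - sum_{j=1..k-1} phi_{k-1,j} rho(j)],
  phi_{k,j} = phi_{k-1,j} - phi_{kk} phi_{k-1,k-j},  j = 1..k-1.
Step k = 1:
  phi_11 = rho(1) = 0.2825.
Step k = 2:
  phi_22 = [rho(2) - phi_11 rho(1)] / [1 - phi_11 rho(1)] = [-0.2786 - (0.2825)(0.2825)] / [1 - (0.2825)(0.2825)]
         = -0.35840625 / 0.92019375 = -0.38949.
  Update: phi_21 = phi_11 - phi_22 phi_11 = 0.2825 - (-0.38949)(0.2825) = 0.392531.
Step k = 3:
  phi_33 = [rho(3) - phi_21 rho(2) - phi_22 rho(1)] / [1 - phi_21 rho(1) - phi_22 rho(2)]
    numerator   = -0.4629 - (0.392531)(-0.2786) - (-0.38949)(0.2825) = -0.24350996
    denominator = 1 - (0.392531)(0.2825) - (-0.38949)(-0.2786) = 0.78059811
  phi_33 = -0.24350996 / 0.78059811 = -0.312.
Therefore phi_{33} = -0.3120.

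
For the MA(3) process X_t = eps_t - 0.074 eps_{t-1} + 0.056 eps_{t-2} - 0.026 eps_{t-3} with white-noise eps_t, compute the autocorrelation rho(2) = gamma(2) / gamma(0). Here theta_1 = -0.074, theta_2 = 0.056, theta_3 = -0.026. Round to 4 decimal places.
\rho(2) = 0.0574

For an MA(q) process with theta_0 = 1, the autocovariance is
  gamma(k) = sigma^2 * sum_{i=0..q-k} theta_i * theta_{i+k},
and rho(k) = gamma(k) / gamma(0). Sigma^2 cancels.
  numerator   = (1)*(0.056) + (-0.074)*(-0.026) = 0.057924.
  denominator = (1)^2 + (-0.074)^2 + (0.056)^2 + (-0.026)^2 = 1.009288.
  rho(2) = 0.057924 / 1.009288 = 0.0574.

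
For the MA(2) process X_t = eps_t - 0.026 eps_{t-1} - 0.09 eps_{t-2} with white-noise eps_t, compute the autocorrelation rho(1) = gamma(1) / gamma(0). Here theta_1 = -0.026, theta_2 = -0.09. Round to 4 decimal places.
\rho(1) = -0.0235

For an MA(q) process with theta_0 = 1, the autocovariance is
  gamma(k) = sigma^2 * sum_{i=0..q-k} theta_i * theta_{i+k},
and rho(k) = gamma(k) / gamma(0). Sigma^2 cancels.
  numerator   = (1)*(-0.026) + (-0.026)*(-0.09) = -0.02366.
  denominator = (1)^2 + (-0.026)^2 + (-0.09)^2 = 1.008776.
  rho(1) = -0.02366 / 1.008776 = -0.0235.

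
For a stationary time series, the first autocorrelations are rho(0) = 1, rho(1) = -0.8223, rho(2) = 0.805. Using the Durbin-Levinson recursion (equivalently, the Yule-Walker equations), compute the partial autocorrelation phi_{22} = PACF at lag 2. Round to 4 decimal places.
\phi_{22} = 0.3978

The PACF at lag k is phi_{kk}, the last component of the solution
to the Yule-Walker system G_k phi = r_k where
  (G_k)_{ij} = rho(|i - j|), (r_k)_i = rho(i), i,j = 1..k.
Equivalently, Durbin-Levinson gives phi_{kk} iteratively:
  phi_{11} = rho(1)
  phi_{kk} = [rho(k) - sum_{j=1..k-1} phi_{k-1,j} rho(k-j)]
            / [1 - sum_{j=1..k-1} phi_{k-1,j} rho(j)],
  phi_{k,j} = phi_{k-1,j} - phi_{kk} phi_{k-1,k-j},  j = 1..k-1.
Step k = 1:
  phi_11 = rho(1) = -0.8223.
Step k = 2:
  phi_22 = [rho(2) - phi_11 rho(1)] / [1 - phi_11 rho(1)] = [0.805 - (-0.8223)(-0.8223)] / [1 - (-0.8223)(-0.8223)]
         = 0.12882271 / 0.32382271 = 0.3978.
Therefore phi_{22} = 0.3978.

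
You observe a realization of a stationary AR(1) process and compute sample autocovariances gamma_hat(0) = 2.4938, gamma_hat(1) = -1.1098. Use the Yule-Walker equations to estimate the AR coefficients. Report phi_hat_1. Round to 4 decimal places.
\hat\phi_{1} = -0.4450

The Yule-Walker equations for an AR(p) process read, in matrix form,
  Gamma_p phi = r_p,   with   (Gamma_p)_{ij} = gamma(|i - j|),
                       (r_p)_i = gamma(i),   i,j = 1..p.
Substitute the sample gammas (Toeplitz matrix and right-hand side of size 1):
  Gamma_p = [[2.4938]]
  r_p     = [-1.1098]
With p = 1 this is the single equation gamma(0) phi_1 = gamma(1):
  phi_hat_1 = gamma(1) / gamma(0) = -1.1098 / 2.4938 = -0.4450.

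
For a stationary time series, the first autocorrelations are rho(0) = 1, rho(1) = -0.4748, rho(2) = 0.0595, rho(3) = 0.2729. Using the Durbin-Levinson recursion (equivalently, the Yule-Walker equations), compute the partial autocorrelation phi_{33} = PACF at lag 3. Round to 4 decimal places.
\phi_{33} = 0.2781

The PACF at lag k is phi_{kk}, the last component of the solution
to the Yule-Walker system G_k phi = r_k where
  (G_k)_{ij} = rho(|i - j|), (r_k)_i = rho(i), i,j = 1..k.
Equivalently, Durbin-Levinson gives phi_{kk} iteratively:
  phi_{11} = rho(1)
  phi_{kk} = [rho(k) - sum_{j=1..k-1} phi_{k-1,j} rho(k-j)]
            / [1 - sum_{j=1..k-1} phi_{k-1,j} rho(j)],
  phi_{k,j} = phi_{k-1,j} - phi_{kk} phi_{k-1,k-j},  j = 1..k-1.
Step k = 1:
  phi_11 = rho(1) = -0.4748.
Step k = 2:
  phi_22 = [rho(2) - phi_11 rho(1)] / [1 - phi_11 rho(1)] = [0.0595 - (-0.4748)(-0.4748)] / [1 - (-0.4748)(-0.4748)]
         = -0.16593504 / 0.77456496 = -0.21423.
  Update: phi_21 = phi_11 - phi_22 phi_11 = -0.4748 - (-0.21423)(-0.4748) = -0.576516.
Step k = 3:
  phi_33 = [rho(3) - phi_21 rho(2) - phi_22 rho(1)] / [1 - phi_21 rho(1) - phi_22 rho(2)]
    numerator   = 0.2729 - (-0.576516)(0.0595) - (-0.21423)(-0.4748) = 0.20548633
    denominator = 1 - (-0.576516)(-0.4748) - (-0.21423)(0.0595) = 0.7390167
  phi_33 = 0.20548633 / 0.7390167 = 0.2781.
Therefore phi_{33} = 0.2781.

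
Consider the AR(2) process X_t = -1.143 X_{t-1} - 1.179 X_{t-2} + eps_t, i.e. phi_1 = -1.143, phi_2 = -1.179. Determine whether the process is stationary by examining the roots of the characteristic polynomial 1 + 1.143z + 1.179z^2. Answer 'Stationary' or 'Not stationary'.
\text{Not stationary}

The AR(p) characteristic polynomial is P(z) = 1 + 1.143z + 1.179z^2.
Stationarity requires all roots to lie outside the unit circle, i.e. |z| > 1 for every root.
Set 1 + (1.143) z + (1.179) z^2 = 0, i.e. a z^2 + b z + c = 0 with a = 1.179, b = 1.143, c = 1.
Discriminant D = b^2 - 4ac = (1.143)^2 - 4*(1.179)*1 = 1.306449 - (4.716) = -3.409551.
D < 0, so the roots are the complex-conjugate pair z = (-b +/- i sqrt(-D)) / (2a) = -0.4847 +/- 0.7831i.
For a conjugate pair |z|^2 = z * conj(z) = (product of roots) = c/a = 1/(1.179) = 0.848176, so |z| = sqrt(0.848176) = 0.921 for both roots.
Moduli of all roots: 0.9210, 0.9210.
All moduli strictly greater than 1? No.
Verdict: Not stationary.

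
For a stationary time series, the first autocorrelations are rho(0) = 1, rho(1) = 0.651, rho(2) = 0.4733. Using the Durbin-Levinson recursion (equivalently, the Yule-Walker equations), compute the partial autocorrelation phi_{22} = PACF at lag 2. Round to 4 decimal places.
\phi_{22} = 0.0859

The PACF at lag k is phi_{kk}, the last component of the solution
to the Yule-Walker system G_k phi = r_k where
  (G_k)_{ij} = rho(|i - j|), (r_k)_i = rho(i), i,j = 1..k.
Equivalently, Durbin-Levinson gives phi_{kk} iteratively:
  phi_{11} = rho(1)
  phi_{kk} = [rho(k) - sum_{j=1..k-1} phi_{k-1,j} rho(k-j)]
            / [1 - sum_{j=1..k-1} phi_{k-1,j} rho(j)],
  phi_{k,j} = phi_{k-1,j} - phi_{kk} phi_{k-1,k-j},  j = 1..k-1.
Step k = 1:
  phi_11 = rho(1) = 0.651.
Step k = 2:
  phi_22 = [rho(2) - phi_11 rho(1)] / [1 - phi_11 rho(1)] = [0.4733 - (0.651)(0.651)] / [1 - (0.651)(0.651)]
         = 0.049499 / 0.576199 = 0.0859.
Therefore phi_{22} = 0.0859.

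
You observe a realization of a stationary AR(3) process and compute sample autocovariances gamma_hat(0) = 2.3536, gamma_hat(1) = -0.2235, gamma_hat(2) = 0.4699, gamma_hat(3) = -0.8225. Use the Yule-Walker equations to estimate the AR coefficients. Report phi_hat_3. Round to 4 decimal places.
\hat\phi_{3} = -0.3310

The Yule-Walker equations for an AR(p) process read, in matrix form,
  Gamma_p phi = r_p,   with   (Gamma_p)_{ij} = gamma(|i - j|),
                       (r_p)_i = gamma(i),   i,j = 1..p.
Substitute the sample gammas (Toeplitz matrix and right-hand side of size 3):
  Gamma_p = [[2.3536, -0.2235, 0.4699], [-0.2235, 2.3536, -0.2235], [0.4699, -0.2235, 2.3536]]
  r_p     = [-0.2235, 0.4699, -0.8225]
Written out (R1..R3):
  (R1) 2.3536 phi_1 - 0.2235 phi_2 + 0.4699 phi_3 = -0.2235
  (R2) -0.2235 phi_1 + 2.3536 phi_2 - 0.2235 phi_3 = 0.4699
  (R3) 0.4699 phi_1 - 0.2235 phi_2 + 2.3536 phi_3 = -0.8225
Gaussian elimination:
  R2 <- R2 - (-0.2235/2.3536) R1 = R2 - (-0.094961) R1:  2.332376 phi_2 - 0.178878 phi_3 = 0.448676
  R3 <- R3 - (0.4699/2.3536) R1 = R3 - (0.199652) R1:  -0.178878 phi_2 + 2.259784 phi_3 = -0.777878
  R3 <- R3 - (-0.178878/2.332376) R2 = R3 - (-0.076693) R2:  2.246065 phi_3 = -0.743467
Back-substitution:
  phi_hat_3 = -0.743467 / 2.246065 = -0.331009
  phi_hat_2 = (0.448676 - (-0.178878)(-0.331009)) / 2.332376 = 0.166983
  phi_hat_1 = (-0.2235 - (-0.2235)(0.166983) - (0.4699)(-0.331009)) / 2.3536 = -0.013018
So phi_hat = [-0.0130, 0.1670, -0.3310].
Therefore phi_hat_3 = -0.3310.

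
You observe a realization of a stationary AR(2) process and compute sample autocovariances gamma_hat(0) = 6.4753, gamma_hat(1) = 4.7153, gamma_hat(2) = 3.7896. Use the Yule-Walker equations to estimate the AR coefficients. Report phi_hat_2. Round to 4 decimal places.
\hat\phi_{2} = 0.1170

The Yule-Walker equations for an AR(p) process read, in matrix form,
  Gamma_p phi = r_p,   with   (Gamma_p)_{ij} = gamma(|i - j|),
                       (r_p)_i = gamma(i),   i,j = 1..p.
Substitute the sample gammas (Toeplitz matrix and right-hand side of size 2):
  Gamma_p = [[6.4753, 4.7153], [4.7153, 6.4753]]
  r_p     = [4.7153, 3.7896]
Written out:
  6.4753 phi_1 + 4.7153 phi_2 = 4.7153
  4.7153 phi_1 + 6.4753 phi_2 = 3.7896
Solve by Cramer's rule:
  det = gamma(0)^2 - gamma(1)^2 = (6.4753)^2 - (4.7153)^2 = 41.92951009 - 22.23405409 = 19.695456
  phi_hat_1 = [gamma(1) gamma(0) - gamma(1) gamma(2)] / det = [(4.7153)(6.4753) - (4.7153)(3.7896)] / 19.695456 = 12.66388121 / 19.695456 = 0.643
  phi_hat_2 = [gamma(0) gamma(2) - gamma(1)^2] / det = [(6.4753)(3.7896) - (4.7153)^2] / 19.695456 = 2.30474279 / 19.695456 = 0.117
So phi_hat = [0.6430, 0.1170].
Therefore phi_hat_2 = 0.1170.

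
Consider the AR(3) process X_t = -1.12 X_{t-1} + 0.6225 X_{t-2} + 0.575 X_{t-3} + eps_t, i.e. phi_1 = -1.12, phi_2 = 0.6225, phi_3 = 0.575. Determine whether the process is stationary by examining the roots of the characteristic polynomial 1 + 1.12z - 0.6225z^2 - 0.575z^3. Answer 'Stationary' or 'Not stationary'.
\text{Not stationary}

The AR(p) characteristic polynomial is P(z) = 1 + 1.12z - 0.6225z^2 - 0.575z^3.
Stationarity requires all roots to lie outside the unit circle, i.e. |z| > 1 for every root.
Degree 3: look for a simple real root z0 first, then factor out (1 - z/z0) and solve the remaining quadratic.
Testing z0 = -0.8: P(-0.8) = 1 + (1.12)(-0.8) + (-0.6225)(-0.8)^2 + (-0.575)(-0.8)^3
  = 1 + (-0.896) + (-0.3984) + (0.2944) = 0.  So z_0 = -0.8 is a root, |z_0| = 0.8.
Divide out the factor (1 + 1.25 z) = (1 - z/z0) (since 1/z0 = -1.25):
  P(z) = (1 + 1.25 z)(1 + (-0.13) z + (-0.46) z^2)
  [check: z-coef -0.13 - (-1.25) = 1.12; z^2-coef -0.46 - (-1.25)(-0.13) = -0.6225; z^3-coef -(-1.25)(-0.46) = -0.575.]
Remaining roots from the quadratic factor 1 + (-0.13) z + (-0.46) z^2:
  Set 1 + (-0.13) z + (-0.46) z^2 = 0, i.e. a z^2 + b z + c = 0 with a = -0.46, b = -0.13, c = 1.
  Discriminant D = b^2 - 4ac = (-0.13)^2 - 4*(-0.46)*1 = 0.0169 - (-1.84) = 1.8569.
  D >= 0, so the roots are real: z = (-b +/- sqrt(D)) / (2a) = (0.13 +/- 1.362681) / (-0.92).
    z_1 = (0.13 + 1.362681) / (-0.92) = -1.6225,   |z_1| = 1.6225.
    z_2 = (0.13 - 1.362681) / (-0.92) = 1.3399,   |z_2| = 1.3399.
Moduli of all roots: 0.8000, 1.6225, 1.3399.
All moduli strictly greater than 1? No.
Verdict: Not stationary.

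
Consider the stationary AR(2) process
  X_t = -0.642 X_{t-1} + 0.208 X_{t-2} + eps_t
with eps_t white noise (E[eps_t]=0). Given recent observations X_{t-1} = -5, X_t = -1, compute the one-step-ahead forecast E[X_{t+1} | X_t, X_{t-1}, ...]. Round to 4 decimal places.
E[X_{t+1} \mid \mathcal F_t] = -0.3980

For an AR(p) model X_t = c + sum_i phi_i X_{t-i} + eps_t, the
one-step-ahead conditional mean is
  E[X_{t+1} | X_t, ...] = c + sum_i phi_i X_{t+1-i}.
Substitute known values:
  E[X_{t+1} | ...] = (-0.642) * (-1) + (0.208) * (-5)
                   = -0.3980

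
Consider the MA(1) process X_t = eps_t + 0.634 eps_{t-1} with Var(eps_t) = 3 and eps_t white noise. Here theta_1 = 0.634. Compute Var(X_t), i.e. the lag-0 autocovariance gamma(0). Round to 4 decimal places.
\gamma(0) = 4.2059

For an MA(q) process X_t = eps_t + sum_i theta_i eps_{t-i} with
Var(eps_t) = sigma^2, the variance is
  gamma(0) = sigma^2 * (1 + sum_i theta_i^2).
  sum_i theta_i^2 = (0.634)^2 = 0.401956.
  gamma(0) = 3 * (1 + 0.401956) = 3 * 1.401956 = 4.205868, which rounds to 4.2059.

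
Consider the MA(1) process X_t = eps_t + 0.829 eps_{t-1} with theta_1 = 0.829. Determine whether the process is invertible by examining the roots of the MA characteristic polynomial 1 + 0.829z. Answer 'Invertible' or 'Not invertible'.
\text{Invertible}

The MA(q) characteristic polynomial is P(z) = 1 + 0.829z.
Invertibility requires all roots to lie outside the unit circle, i.e. |z| > 1 for every root.
This is linear in z: 1 + (0.829) z = 0  =>  z = -1/(0.829) = -1.206273,  |z| = 1.206273.
Moduli of all roots: 1.2063.
All moduli strictly greater than 1? Yes.
Verdict: Invertible.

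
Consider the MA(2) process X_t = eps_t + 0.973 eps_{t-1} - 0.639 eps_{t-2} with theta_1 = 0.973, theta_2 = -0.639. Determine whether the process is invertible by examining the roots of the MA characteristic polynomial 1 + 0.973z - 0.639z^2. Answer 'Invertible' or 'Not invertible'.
\text{Not invertible}

The MA(q) characteristic polynomial is P(z) = 1 + 0.973z - 0.639z^2.
Invertibility requires all roots to lie outside the unit circle, i.e. |z| > 1 for every root.
Set 1 + (0.973) z + (-0.639) z^2 = 0, i.e. a z^2 + b z + c = 0 with a = -0.639, b = 0.973, c = 1.
Discriminant D = b^2 - 4ac = (0.973)^2 - 4*(-0.639)*1 = 0.946729 - (-2.556) = 3.502729.
D >= 0, so the roots are real: z = (-b +/- sqrt(D)) / (2a) = (-0.973 +/- 1.871558) / (-1.278).
  z_1 = (-0.973 + 1.871558) / (-1.278) = -0.7031,   |z_1| = 0.7031.
  z_2 = (-0.973 - 1.871558) / (-1.278) = 2.2258,   |z_2| = 2.2258.
Moduli of all roots: 0.7031, 2.2258.
All moduli strictly greater than 1? No.
Verdict: Not invertible.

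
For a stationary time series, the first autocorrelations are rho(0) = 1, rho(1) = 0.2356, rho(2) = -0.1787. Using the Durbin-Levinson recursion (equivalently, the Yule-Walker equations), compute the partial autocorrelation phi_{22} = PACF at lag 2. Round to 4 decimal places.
\phi_{22} = -0.2480

The PACF at lag k is phi_{kk}, the last component of the solution
to the Yule-Walker system G_k phi = r_k where
  (G_k)_{ij} = rho(|i - j|), (r_k)_i = rho(i), i,j = 1..k.
Equivalently, Durbin-Levinson gives phi_{kk} iteratively:
  phi_{11} = rho(1)
  phi_{kk} = [rho(k) - sum_{j=1..k-1} phi_{k-1,j} rho(k-j)]
            / [1 - sum_{j=1..k-1} phi_{k-1,j} rho(j)],
  phi_{k,j} = phi_{k-1,j} - phi_{kk} phi_{k-1,k-j},  j = 1..k-1.
Step k = 1:
  phi_11 = rho(1) = 0.2356.
Step k = 2:
  phi_22 = [rho(2) - phi_11 rho(1)] / [1 - phi_11 rho(1)] = [-0.1787 - (0.2356)(0.2356)] / [1 - (0.2356)(0.2356)]
         = -0.23420736 / 0.94449264 = -0.248.
Therefore phi_{22} = -0.2480.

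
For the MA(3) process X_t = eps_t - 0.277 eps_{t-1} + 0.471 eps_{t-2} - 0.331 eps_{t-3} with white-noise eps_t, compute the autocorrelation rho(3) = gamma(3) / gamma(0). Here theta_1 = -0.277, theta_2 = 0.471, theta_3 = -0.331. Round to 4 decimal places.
\rho(3) = -0.2351

For an MA(q) process with theta_0 = 1, the autocovariance is
  gamma(k) = sigma^2 * sum_{i=0..q-k} theta_i * theta_{i+k},
and rho(k) = gamma(k) / gamma(0). Sigma^2 cancels.
  numerator   = (1)*(-0.331) = -0.331.
  denominator = (1)^2 + (-0.277)^2 + (0.471)^2 + (-0.331)^2 = 1.408131.
  rho(3) = -0.331 / 1.408131 = -0.2351.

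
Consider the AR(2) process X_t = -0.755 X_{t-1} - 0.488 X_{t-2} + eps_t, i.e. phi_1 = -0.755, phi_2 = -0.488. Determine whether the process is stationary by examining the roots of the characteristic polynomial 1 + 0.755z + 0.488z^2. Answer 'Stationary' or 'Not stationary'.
\text{Stationary}

The AR(p) characteristic polynomial is P(z) = 1 + 0.755z + 0.488z^2.
Stationarity requires all roots to lie outside the unit circle, i.e. |z| > 1 for every root.
Set 1 + (0.755) z + (0.488) z^2 = 0, i.e. a z^2 + b z + c = 0 with a = 0.488, b = 0.755, c = 1.
Discriminant D = b^2 - 4ac = (0.755)^2 - 4*(0.488)*1 = 0.570025 - (1.952) = -1.381975.
D < 0, so the roots are the complex-conjugate pair z = (-b +/- i sqrt(-D)) / (2a) = -0.7736 +/- 1.2045i.
For a conjugate pair |z|^2 = z * conj(z) = (product of roots) = c/a = 1/(0.488) = 2.04918, so |z| = sqrt(2.04918) = 1.4315 for both roots.
Moduli of all roots: 1.4315, 1.4315.
All moduli strictly greater than 1? Yes.
Verdict: Stationary.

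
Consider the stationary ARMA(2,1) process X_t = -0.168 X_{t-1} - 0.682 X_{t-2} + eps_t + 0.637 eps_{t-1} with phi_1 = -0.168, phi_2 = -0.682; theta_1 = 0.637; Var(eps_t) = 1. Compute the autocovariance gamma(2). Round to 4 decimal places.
\gamma(2) = -1.6697

Multiply the model equation by X_{t-k} and take expectations. With theta_0 = psi_0 = 1 and psi_j the MA(infinity) weights, this gives
  gamma(k) - sum_i phi_i gamma(k-i) = c_k,
  c_k = sigma^2 * sum_{j=k..q} theta_j psi_{j-k}   (c_k = 0 for k > q),
using gamma(-m) = gamma(m).
psi-weights needed (psi_j = theta_j + sum_i phi_i psi_{j-i}):
  psi_1 = theta_1 + phi_1 = 0.637 + (-0.168) = 0.469
Right-hand sides:
  c_0 = sigma^2 (1 + theta_1 psi_1) = 1 * (1 + (0.637)(0.469)) = 1 * 1.298753 = 1.298753
  c_1 = sigma^2 theta_1 = 1 * (0.637) = 0.637
  c_2 = 0
Equations for k = 0, 1, 2 (AR order 2, c_2 = 0):
  (E0) gamma(0) = phi_1 gamma(1) + phi_2 gamma(2) + c_0
  (E1) gamma(1) = phi_1 gamma(0) + phi_2 gamma(1) + c_1
  (E2) gamma(2) = phi_1 gamma(1) + phi_2 gamma(0)
From (E1): gamma(1) = A gamma(0) + B with
  A = phi_1 / (1 - phi_2) = -0.168 / 1.682 = -0.099881,   B = c_1 / (1 - phi_2) = 0.637 / 1.682 = 0.378716.
Insert (E2) into (E0): gamma(0) (1 - phi_2^2) = phi_1 (1 + phi_2) gamma(1) + c_0.
  phi_1 (1 + phi_2) = (-0.168)(0.318) = -0.053424,   1 - phi_2^2 = 0.534876.
Replace gamma(1) by A gamma(0) + B and collect gamma(0):
  gamma(0) [0.534876 - (-0.053424)(-0.099881)] = (-0.053424)(0.378716) + 1.298753
  gamma(0) * 0.52954 = 1.27852
  gamma(0) = 1.27852 / 0.52954 = 2.414399.
  gamma(1) = A gamma(0) + B = (-0.099881)(2.414399) + (0.378716) = 0.137563.
  gamma(2) = phi_1 gamma(1) + phi_2 gamma(0) = (-0.168)(0.137563) + (-0.682)(2.414399) = -1.66973.
Therefore gamma(2) = -1.6697 (to 4 decimal places).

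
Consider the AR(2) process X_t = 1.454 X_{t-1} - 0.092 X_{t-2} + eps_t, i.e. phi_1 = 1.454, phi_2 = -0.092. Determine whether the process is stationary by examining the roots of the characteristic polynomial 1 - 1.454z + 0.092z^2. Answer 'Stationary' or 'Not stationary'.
\text{Not stationary}

The AR(p) characteristic polynomial is P(z) = 1 - 1.454z + 0.092z^2.
Stationarity requires all roots to lie outside the unit circle, i.e. |z| > 1 for every root.
Set 1 + (-1.454) z + (0.092) z^2 = 0, i.e. a z^2 + b z + c = 0 with a = 0.092, b = -1.454, c = 1.
Discriminant D = b^2 - 4ac = (-1.454)^2 - 4*(0.092)*1 = 2.114116 - (0.368) = 1.746116.
D >= 0, so the roots are real: z = (-b +/- sqrt(D)) / (2a) = (1.454 +/- 1.321407) / (0.184).
  z_1 = (1.454 + 1.321407) / (0.184) = 15.0837,   |z_1| = 15.0837.
  z_2 = (1.454 - 1.321407) / (0.184) = 0.7206,   |z_2| = 0.7206.
Moduli of all roots: 15.0837, 0.7206.
All moduli strictly greater than 1? No.
Verdict: Not stationary.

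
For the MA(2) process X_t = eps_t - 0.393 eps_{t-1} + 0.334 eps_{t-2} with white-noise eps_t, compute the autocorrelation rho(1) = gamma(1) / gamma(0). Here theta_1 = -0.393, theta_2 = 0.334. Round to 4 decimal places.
\rho(1) = -0.4141

For an MA(q) process with theta_0 = 1, the autocovariance is
  gamma(k) = sigma^2 * sum_{i=0..q-k} theta_i * theta_{i+k},
and rho(k) = gamma(k) / gamma(0). Sigma^2 cancels.
  numerator   = (1)*(-0.393) + (-0.393)*(0.334) = -0.524262.
  denominator = (1)^2 + (-0.393)^2 + (0.334)^2 = 1.266005.
  rho(1) = -0.524262 / 1.266005 = -0.4141.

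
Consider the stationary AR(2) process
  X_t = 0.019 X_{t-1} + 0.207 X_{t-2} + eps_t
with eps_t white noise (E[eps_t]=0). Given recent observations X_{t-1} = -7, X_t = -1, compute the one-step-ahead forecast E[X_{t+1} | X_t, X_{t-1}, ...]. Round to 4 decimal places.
E[X_{t+1} \mid \mathcal F_t] = -1.4680

For an AR(p) model X_t = c + sum_i phi_i X_{t-i} + eps_t, the
one-step-ahead conditional mean is
  E[X_{t+1} | X_t, ...] = c + sum_i phi_i X_{t+1-i}.
Substitute known values:
  E[X_{t+1} | ...] = (0.019) * (-1) + (0.207) * (-7)
                   = -1.4680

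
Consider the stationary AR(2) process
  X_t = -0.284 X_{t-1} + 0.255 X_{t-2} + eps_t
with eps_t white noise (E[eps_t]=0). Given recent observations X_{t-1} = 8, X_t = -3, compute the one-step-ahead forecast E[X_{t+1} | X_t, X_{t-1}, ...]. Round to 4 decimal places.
E[X_{t+1} \mid \mathcal F_t] = 2.8920

For an AR(p) model X_t = c + sum_i phi_i X_{t-i} + eps_t, the
one-step-ahead conditional mean is
  E[X_{t+1} | X_t, ...] = c + sum_i phi_i X_{t+1-i}.
Substitute known values:
  E[X_{t+1} | ...] = (-0.284) * (-3) + (0.255) * (8)
                   = 2.8920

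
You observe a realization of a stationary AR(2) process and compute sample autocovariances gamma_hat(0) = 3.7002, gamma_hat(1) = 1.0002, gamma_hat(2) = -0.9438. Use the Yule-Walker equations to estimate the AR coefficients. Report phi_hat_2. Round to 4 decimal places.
\hat\phi_{2} = -0.3540

The Yule-Walker equations for an AR(p) process read, in matrix form,
  Gamma_p phi = r_p,   with   (Gamma_p)_{ij} = gamma(|i - j|),
                       (r_p)_i = gamma(i),   i,j = 1..p.
Substitute the sample gammas (Toeplitz matrix and right-hand side of size 2):
  Gamma_p = [[3.7002, 1.0002], [1.0002, 3.7002]]
  r_p     = [1.0002, -0.9438]
Written out:
  3.7002 phi_1 + 1.0002 phi_2 = 1.0002
  1.0002 phi_1 + 3.7002 phi_2 = -0.9438
Solve by Cramer's rule:
  det = gamma(0)^2 - gamma(1)^2 = (3.7002)^2 - (1.0002)^2 = 13.69148004 - 1.00040004 = 12.69108
  phi_hat_1 = [gamma(1) gamma(0) - gamma(1) gamma(2)] / det = [(1.0002)(3.7002) - (1.0002)(-0.9438)] / 12.69108 = 4.6449288 / 12.69108 = 0.366
  phi_hat_2 = [gamma(0) gamma(2) - gamma(1)^2] / det = [(3.7002)(-0.9438) - (1.0002)^2] / 12.69108 = -4.4926488 / 12.69108 = -0.354
So phi_hat = [0.3660, -0.3540].
Therefore phi_hat_2 = -0.3540.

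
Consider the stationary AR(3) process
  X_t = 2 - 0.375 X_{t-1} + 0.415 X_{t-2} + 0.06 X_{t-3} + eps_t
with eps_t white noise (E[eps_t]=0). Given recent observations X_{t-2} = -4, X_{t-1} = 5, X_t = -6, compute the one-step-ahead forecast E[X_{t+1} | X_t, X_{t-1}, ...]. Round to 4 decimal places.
E[X_{t+1} \mid \mathcal F_t] = 6.0850

For an AR(p) model X_t = c + sum_i phi_i X_{t-i} + eps_t, the
one-step-ahead conditional mean is
  E[X_{t+1} | X_t, ...] = c + sum_i phi_i X_{t+1-i}.
Substitute known values:
  E[X_{t+1} | ...] = 2 + (-0.375) * (-6) + (0.415) * (5) + (0.06) * (-4)
                   = 6.0850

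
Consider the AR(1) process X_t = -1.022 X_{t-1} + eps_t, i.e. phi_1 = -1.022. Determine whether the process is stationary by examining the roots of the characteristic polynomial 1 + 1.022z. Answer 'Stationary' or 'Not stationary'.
\text{Not stationary}

The AR(p) characteristic polynomial is P(z) = 1 + 1.022z.
Stationarity requires all roots to lie outside the unit circle, i.e. |z| > 1 for every root.
This is linear in z: 1 + (1.022) z = 0  =>  z = -1/(1.022) = -0.978474,  |z| = 0.978474.
Moduli of all roots: 0.9785.
All moduli strictly greater than 1? No.
Verdict: Not stationary.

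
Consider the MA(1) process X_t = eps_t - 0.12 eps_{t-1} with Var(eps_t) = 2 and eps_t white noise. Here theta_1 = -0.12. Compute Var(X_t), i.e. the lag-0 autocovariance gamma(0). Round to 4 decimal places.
\gamma(0) = 2.0288

For an MA(q) process X_t = eps_t + sum_i theta_i eps_{t-i} with
Var(eps_t) = sigma^2, the variance is
  gamma(0) = sigma^2 * (1 + sum_i theta_i^2).
  sum_i theta_i^2 = (-0.12)^2 = 0.0144.
  gamma(0) = 2 * (1 + 0.0144) = 2 * 1.0144 = 2.0288.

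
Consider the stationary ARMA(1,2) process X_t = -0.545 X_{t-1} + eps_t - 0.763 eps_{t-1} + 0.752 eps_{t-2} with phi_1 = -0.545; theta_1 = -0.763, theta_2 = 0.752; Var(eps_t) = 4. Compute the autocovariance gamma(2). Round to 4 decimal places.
\gamma(2) = 13.6630

Multiply the model equation by X_{t-k} and take expectations. With theta_0 = psi_0 = 1 and psi_j the MA(infinity) weights, this gives
  gamma(k) - sum_i phi_i gamma(k-i) = c_k,
  c_k = sigma^2 * sum_{j=k..q} theta_j psi_{j-k}   (c_k = 0 for k > q),
using gamma(-m) = gamma(m).
psi-weights needed (psi_j = theta_j + sum_i phi_i psi_{j-i}):
  psi_1 = theta_1 + phi_1 = -0.763 + (-0.545) = -1.308
  psi_2 = theta_2 + phi_1 psi_1 = 0.752 + (-0.545)(-1.308) = 1.46486
Right-hand sides:
  c_0 = sigma^2 (1 + theta_1 psi_1 + theta_2 psi_2) = 4 * (1 + (-0.763)(-1.308) + (0.752)(1.46486)) = 4 * 3.099579 = 12.398315
  c_1 = sigma^2 (theta_1 + theta_2 psi_1) = 4 * (-0.763 + (0.752)(-1.308)) = -6.986464
  c_2 = sigma^2 theta_2 = 4 * (0.752) = 3.008
Equations for k = 0 and k = 1 (AR order 1):
  gamma(0) = phi_1 gamma(1) + c_0
  gamma(1) = phi_1 gamma(0) + c_1
Substituting the second into the first: gamma(0) (1 - phi_1^2) = c_0 + phi_1 c_1, so
  gamma(0) = (c_0 + phi_1 c_1) / (1 - phi_1^2) = (12.398315 + (-0.545)(-6.986464)) / (1 - (-0.545)^2) = 16.205938 / 0.702975 = 23.053363.
  gamma(1) = phi_1 gamma(0) + c_1 = (-0.545)(23.053363) + (-6.986464) = -19.550547.
For k = 2: gamma(2) = phi_1 gamma(1) + c_2
  = (-0.545)(-19.550547) + (3.008) = 13.663048.
Therefore gamma(2) = 13.6630 (to 4 decimal places).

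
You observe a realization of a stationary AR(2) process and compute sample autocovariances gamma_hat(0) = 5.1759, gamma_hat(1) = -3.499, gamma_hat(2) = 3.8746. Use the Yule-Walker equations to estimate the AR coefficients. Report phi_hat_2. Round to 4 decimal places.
\hat\phi_{2} = 0.5370

The Yule-Walker equations for an AR(p) process read, in matrix form,
  Gamma_p phi = r_p,   with   (Gamma_p)_{ij} = gamma(|i - j|),
                       (r_p)_i = gamma(i),   i,j = 1..p.
Substitute the sample gammas (Toeplitz matrix and right-hand side of size 2):
  Gamma_p = [[5.1759, -3.499], [-3.499, 5.1759]]
  r_p     = [-3.499, 3.8746]
Written out:
  5.1759 phi_1 - 3.499 phi_2 = -3.499
  -3.499 phi_1 + 5.1759 phi_2 = 3.8746
Solve by Cramer's rule:
  det = gamma(0)^2 - gamma(1)^2 = (5.1759)^2 - (-3.499)^2 = 26.78994081 - 12.243001 = 14.54693981
  phi_hat_1 = [gamma(1) gamma(0) - gamma(1) gamma(2)] / det = [(-3.499)(5.1759) - (-3.499)(3.8746)] / 14.54693981 = -4.5532487 / 14.54693981 = -0.313
  phi_hat_2 = [gamma(0) gamma(2) - gamma(1)^2] / det = [(5.1759)(3.8746) - (-3.499)^2] / 14.54693981 = 7.81154114 / 14.54693981 = 0.537
So phi_hat = [-0.3130, 0.5370].
Therefore phi_hat_2 = 0.5370.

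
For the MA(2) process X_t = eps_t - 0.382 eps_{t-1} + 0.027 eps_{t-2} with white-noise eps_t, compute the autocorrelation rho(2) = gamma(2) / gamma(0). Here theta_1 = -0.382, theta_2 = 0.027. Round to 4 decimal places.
\rho(2) = 0.0235

For an MA(q) process with theta_0 = 1, the autocovariance is
  gamma(k) = sigma^2 * sum_{i=0..q-k} theta_i * theta_{i+k},
and rho(k) = gamma(k) / gamma(0). Sigma^2 cancels.
  numerator   = (1)*(0.027) = 0.027.
  denominator = (1)^2 + (-0.382)^2 + (0.027)^2 = 1.146653.
  rho(2) = 0.027 / 1.146653 = 0.0235.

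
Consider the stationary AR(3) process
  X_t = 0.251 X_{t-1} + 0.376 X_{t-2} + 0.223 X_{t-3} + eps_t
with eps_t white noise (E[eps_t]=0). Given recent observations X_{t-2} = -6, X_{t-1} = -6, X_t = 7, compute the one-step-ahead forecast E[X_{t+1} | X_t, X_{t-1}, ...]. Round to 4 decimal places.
E[X_{t+1} \mid \mathcal F_t] = -1.8370

For an AR(p) model X_t = c + sum_i phi_i X_{t-i} + eps_t, the
one-step-ahead conditional mean is
  E[X_{t+1} | X_t, ...] = c + sum_i phi_i X_{t+1-i}.
Substitute known values:
  E[X_{t+1} | ...] = (0.251) * (7) + (0.376) * (-6) + (0.223) * (-6)
                   = -1.8370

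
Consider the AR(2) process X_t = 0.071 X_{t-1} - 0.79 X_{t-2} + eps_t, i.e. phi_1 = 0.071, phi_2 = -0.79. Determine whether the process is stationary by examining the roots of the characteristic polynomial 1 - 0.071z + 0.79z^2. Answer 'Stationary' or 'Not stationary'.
\text{Stationary}

The AR(p) characteristic polynomial is P(z) = 1 - 0.071z + 0.79z^2.
Stationarity requires all roots to lie outside the unit circle, i.e. |z| > 1 for every root.
Set 1 + (-0.071) z + (0.79) z^2 = 0, i.e. a z^2 + b z + c = 0 with a = 0.79, b = -0.071, c = 1.
Discriminant D = b^2 - 4ac = (-0.071)^2 - 4*(0.79)*1 = 0.005041 - (3.16) = -3.154959.
D < 0, so the roots are the complex-conjugate pair z = (-b +/- i sqrt(-D)) / (2a) = 0.0449 +/- 1.1242i.
For a conjugate pair |z|^2 = z * conj(z) = (product of roots) = c/a = 1/(0.79) = 1.265823, so |z| = sqrt(1.265823) = 1.1251 for both roots.
Moduli of all roots: 1.1251, 1.1251.
All moduli strictly greater than 1? Yes.
Verdict: Stationary.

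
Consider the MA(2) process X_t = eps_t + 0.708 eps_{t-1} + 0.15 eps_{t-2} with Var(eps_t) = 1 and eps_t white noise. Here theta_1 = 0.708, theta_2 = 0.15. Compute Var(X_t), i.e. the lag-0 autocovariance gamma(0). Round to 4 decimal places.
\gamma(0) = 1.5238

For an MA(q) process X_t = eps_t + sum_i theta_i eps_{t-i} with
Var(eps_t) = sigma^2, the variance is
  gamma(0) = sigma^2 * (1 + sum_i theta_i^2).
  sum_i theta_i^2 = (0.708)^2 + (0.15)^2 = 0.501264 + 0.0225 = 0.523764.
  gamma(0) = 1 * (1 + 0.523764) = 1 * 1.523764 = 1.523764, which rounds to 1.5238.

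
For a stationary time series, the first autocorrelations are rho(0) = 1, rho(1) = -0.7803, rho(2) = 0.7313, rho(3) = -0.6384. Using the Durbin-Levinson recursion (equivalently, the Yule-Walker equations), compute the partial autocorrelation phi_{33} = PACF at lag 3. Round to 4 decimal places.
\phi_{33} = -0.0061

The PACF at lag k is phi_{kk}, the last component of the solution
to the Yule-Walker system G_k phi = r_k where
  (G_k)_{ij} = rho(|i - j|), (r_k)_i = rho(i), i,j = 1..k.
Equivalently, Durbin-Levinson gives phi_{kk} iteratively:
  phi_{11} = rho(1)
  phi_{kk} = [rho(k) - sum_{j=1..k-1} phi_{k-1,j} rho(k-j)]
            / [1 - sum_{j=1..k-1} phi_{k-1,j} rho(j)],
  phi_{k,j} = phi_{k-1,j} - phi_{kk} phi_{k-1,k-j},  j = 1..k-1.
Step k = 1:
  phi_11 = rho(1) = -0.7803.
Step k = 2:
  phi_22 = [rho(2) - phi_11 rho(1)] / [1 - phi_11 rho(1)] = [0.7313 - (-0.7803)(-0.7803)] / [1 - (-0.7803)(-0.7803)]
         = 0.12243191 / 0.39113191 = 0.313019.
  Update: phi_21 = phi_11 - phi_22 phi_11 = -0.7803 - (0.313019)(-0.7803) = -0.536051.
Step k = 3:
  phi_33 = [rho(3) - phi_21 rho(2) - phi_22 rho(1)] / [1 - phi_21 rho(1) - phi_22 rho(2)]
    numerator   = -0.6384 - (-0.536051)(0.7313) - (0.313019)(-0.7803) = -0.00213688
    denominator = 1 - (-0.536051)(-0.7803) - (0.313019)(0.7313) = 0.35280834
  phi_33 = -0.00213688 / 0.35280834 = -0.0061.
Therefore phi_{33} = -0.0061.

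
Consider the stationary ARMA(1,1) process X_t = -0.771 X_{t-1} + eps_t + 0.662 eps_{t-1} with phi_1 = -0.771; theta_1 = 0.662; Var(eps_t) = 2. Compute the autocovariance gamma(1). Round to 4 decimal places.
\gamma(1) = -0.2632

Multiply the model equation by X_{t-k} and take expectations. With theta_0 = psi_0 = 1 and psi_j the MA(infinity) weights, this gives
  gamma(k) - sum_i phi_i gamma(k-i) = c_k,
  c_k = sigma^2 * sum_{j=k..q} theta_j psi_{j-k}   (c_k = 0 for k > q),
using gamma(-m) = gamma(m).
psi-weights needed (psi_j = theta_j + sum_i phi_i psi_{j-i}):
  psi_1 = theta_1 + phi_1 = 0.662 + (-0.771) = -0.109
Right-hand sides:
  c_0 = sigma^2 (1 + theta_1 psi_1) = 2 * (1 + (0.662)(-0.109)) = 2 * 0.927842 = 1.855684
  c_1 = sigma^2 theta_1 = 2 * (0.662) = 1.324
  c_2 = 0
Equations for k = 0 and k = 1 (AR order 1):
  gamma(0) = phi_1 gamma(1) + c_0
  gamma(1) = phi_1 gamma(0) + c_1
Substituting the second into the first: gamma(0) (1 - phi_1^2) = c_0 + phi_1 c_1, so
  gamma(0) = (c_0 + phi_1 c_1) / (1 - phi_1^2) = (1.855684 + (-0.771)(1.324)) / (1 - (-0.771)^2) = 0.83488 / 0.405559 = 2.058591.
  gamma(1) = phi_1 gamma(0) + c_1 = (-0.771)(2.058591) + (1.324) = -0.263173.
Therefore gamma(1) = -0.2632 (to 4 decimal places).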